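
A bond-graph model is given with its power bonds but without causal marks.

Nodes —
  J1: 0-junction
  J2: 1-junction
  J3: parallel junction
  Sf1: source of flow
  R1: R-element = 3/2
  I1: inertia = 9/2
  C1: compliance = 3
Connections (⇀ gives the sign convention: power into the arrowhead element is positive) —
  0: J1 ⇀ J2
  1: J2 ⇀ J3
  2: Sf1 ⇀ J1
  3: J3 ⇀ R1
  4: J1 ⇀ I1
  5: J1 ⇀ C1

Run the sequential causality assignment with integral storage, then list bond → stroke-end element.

b0 stroke at J2
b1 stroke at J3
b2 stroke at Sf1
b3 stroke at R1
b4 stroke at I1
b5 stroke at J1

β2 stroke→Sf1  (Sf1: flow source, stroke at near end)
β4 stroke→I1  (I1: I, integral causality)
β5 stroke→J1  (C1 integral (e out))
β0 stroke→J2  (common-e at J1 fixed by 5)
β1 stroke→J3  (only one flow-in slot at J2)
β3 stroke→R1  (J3 effort already set via bond 1)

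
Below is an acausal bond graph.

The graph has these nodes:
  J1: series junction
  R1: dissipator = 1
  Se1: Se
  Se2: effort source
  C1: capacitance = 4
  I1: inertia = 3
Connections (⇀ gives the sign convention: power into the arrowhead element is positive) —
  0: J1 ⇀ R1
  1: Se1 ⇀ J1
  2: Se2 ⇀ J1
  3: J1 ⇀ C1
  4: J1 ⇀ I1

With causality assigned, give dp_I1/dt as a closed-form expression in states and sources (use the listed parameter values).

b1 stroke→J1  (source Se1 imposes e)
b2 stroke→J1  (Se2 fixes effort; stroke away)
b3 stroke→J1  (C1 outputs effort q/C1)
b4 stroke→I1  (I1: I, integral causality)
b0 stroke→J1  (1-jn J1 has f-setter on 4)

dp_I1/dt = E_Se1 + E_Se2 - p_I1/3 - q_C1/4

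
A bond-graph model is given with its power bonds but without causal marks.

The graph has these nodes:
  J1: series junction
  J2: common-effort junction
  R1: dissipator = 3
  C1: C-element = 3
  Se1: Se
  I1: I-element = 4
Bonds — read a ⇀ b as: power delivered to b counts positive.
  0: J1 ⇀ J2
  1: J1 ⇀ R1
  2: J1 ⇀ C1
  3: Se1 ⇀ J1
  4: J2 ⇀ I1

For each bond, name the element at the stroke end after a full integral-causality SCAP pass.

#0 stroke at J2
#1 stroke at J1
#2 stroke at J1
#3 stroke at J1
#4 stroke at I1

#3 |J1  (Se1 fixes effort; stroke away)
#2 |J1  (C1 outputs effort q/C1)
#4 |I1  (prefer integral on I1)
#0 |J2  (closing 0-jn rule on J2)
#1 |J1  (J1 flow already set via bond 0)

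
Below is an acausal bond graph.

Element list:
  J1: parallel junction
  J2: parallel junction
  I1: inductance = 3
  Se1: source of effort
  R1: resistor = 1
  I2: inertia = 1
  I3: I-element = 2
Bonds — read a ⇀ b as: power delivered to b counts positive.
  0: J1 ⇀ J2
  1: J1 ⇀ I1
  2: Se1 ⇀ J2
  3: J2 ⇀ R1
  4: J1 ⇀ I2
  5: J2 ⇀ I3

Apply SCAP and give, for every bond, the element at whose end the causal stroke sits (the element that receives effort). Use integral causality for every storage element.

b2 stroke at J2  (Se1: effort source, stroke at far end)
b0 stroke at J1  (J2: bond 2 brought effort, rest push out)
b3 stroke at R1  (0-jn J2 has e-setter on 2)
b5 stroke at I3  (J2: bond 2 brought effort, rest push out)
b1 stroke at I1  (J1 effort already set via bond 0)
b4 stroke at I2  (J1: bond 0 brought effort, rest push out)

bond 0 →J1
bond 1 →I1
bond 2 →J2
bond 3 →R1
bond 4 →I2
bond 5 →I3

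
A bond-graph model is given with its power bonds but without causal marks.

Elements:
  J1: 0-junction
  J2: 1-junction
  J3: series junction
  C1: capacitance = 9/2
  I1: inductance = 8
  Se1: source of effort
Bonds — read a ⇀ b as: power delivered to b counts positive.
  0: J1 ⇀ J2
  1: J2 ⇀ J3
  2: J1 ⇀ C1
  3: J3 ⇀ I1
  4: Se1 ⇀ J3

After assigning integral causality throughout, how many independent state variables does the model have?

2  (C1, I1 all integral)

bond 4 stroke at J3  (Se1 (Se) sets effort on bond)
bond 2 stroke at J1  (C1 outputs effort q/C1)
bond 0 stroke at J2  (J1: bond 2 brought effort, rest push out)
bond 1 stroke at J3  (J2 needs exactly one f-in)
bond 3 stroke at I1  (closing 1-jn rule on J3)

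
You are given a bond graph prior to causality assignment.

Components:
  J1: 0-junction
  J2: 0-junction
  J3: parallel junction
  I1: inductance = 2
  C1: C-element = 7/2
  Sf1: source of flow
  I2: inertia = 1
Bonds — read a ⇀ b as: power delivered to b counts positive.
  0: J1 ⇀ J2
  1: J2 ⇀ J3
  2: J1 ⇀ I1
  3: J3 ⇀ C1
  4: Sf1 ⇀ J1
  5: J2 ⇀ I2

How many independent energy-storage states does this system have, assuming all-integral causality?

bond 4 →Sf1  (Sf1: flow source, stroke at near end)
bond 2 →I1  (prefer integral on I1)
bond 0 →J1  (J1: last free bond brings effort in)
bond 3 →J3  (prefer integral on C1)
bond 1 →J2  (0-jn J3 has e-setter on 3)
bond 5 →I2  (common-e at J2 fixed by 1)

3  (C1, I1, I2 all integral)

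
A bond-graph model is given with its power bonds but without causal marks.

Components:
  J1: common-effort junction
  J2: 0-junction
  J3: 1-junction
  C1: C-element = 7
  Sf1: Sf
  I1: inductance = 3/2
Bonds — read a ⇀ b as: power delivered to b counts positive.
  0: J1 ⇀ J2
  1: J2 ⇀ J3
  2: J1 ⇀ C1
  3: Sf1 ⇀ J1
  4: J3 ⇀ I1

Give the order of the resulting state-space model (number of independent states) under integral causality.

#3 →Sf1  (Sf1 fixes flow; stroke at Sf1)
#2 →J1  (C1: C, integral causality)
#0 →J2  (J1: bond 2 brought effort, rest push out)
#1 →J3  (J2: bond 0 brought effort, rest push out)
#4 →I1  (closing 1-jn rule on J3)

2  (C1, I1 all integral)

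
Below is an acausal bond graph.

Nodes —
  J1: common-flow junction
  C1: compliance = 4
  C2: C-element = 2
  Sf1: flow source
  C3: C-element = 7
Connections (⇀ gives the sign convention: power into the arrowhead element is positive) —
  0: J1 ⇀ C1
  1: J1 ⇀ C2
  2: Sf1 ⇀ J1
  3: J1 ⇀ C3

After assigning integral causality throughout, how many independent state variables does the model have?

3  (C1, C2, C3 all integral)

b2 stroke→Sf1  (Sf1 (Sf) sets flow on bond)
b0 stroke→J1  (common-f at J1 fixed by 2)
b1 stroke→J1  (J1 flow already set via bond 2)
b3 stroke→J1  (1-jn J1 has f-setter on 2)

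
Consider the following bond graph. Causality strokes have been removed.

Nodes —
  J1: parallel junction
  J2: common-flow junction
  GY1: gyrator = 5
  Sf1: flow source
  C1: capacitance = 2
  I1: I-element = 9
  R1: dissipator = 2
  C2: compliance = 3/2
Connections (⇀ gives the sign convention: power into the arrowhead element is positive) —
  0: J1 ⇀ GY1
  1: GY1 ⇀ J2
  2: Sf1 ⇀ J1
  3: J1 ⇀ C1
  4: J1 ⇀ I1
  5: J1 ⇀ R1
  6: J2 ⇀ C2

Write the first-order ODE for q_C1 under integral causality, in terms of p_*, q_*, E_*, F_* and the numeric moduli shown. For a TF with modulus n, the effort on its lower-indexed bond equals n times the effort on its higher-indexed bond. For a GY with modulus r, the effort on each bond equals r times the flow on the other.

β2 stroke→Sf1  (source Sf1 imposes f)
β3 stroke→J1  (C1 integral (e out))
β0 stroke→GY1  (common-e at J1 fixed by 3)
β4 stroke→I1  (common-e at J1 fixed by 3)
β5 stroke→R1  (0-jn J1 has e-setter on 3)
β1 stroke→GY1  (through GY1, causality inverts; strokes same side of GY1)
β6 stroke→J2  (1-jn J2 has f-setter on 1)

dq_C1/dt = F_Sf1 - p_I1/9 - q_C1/4 - 2*q_C2/15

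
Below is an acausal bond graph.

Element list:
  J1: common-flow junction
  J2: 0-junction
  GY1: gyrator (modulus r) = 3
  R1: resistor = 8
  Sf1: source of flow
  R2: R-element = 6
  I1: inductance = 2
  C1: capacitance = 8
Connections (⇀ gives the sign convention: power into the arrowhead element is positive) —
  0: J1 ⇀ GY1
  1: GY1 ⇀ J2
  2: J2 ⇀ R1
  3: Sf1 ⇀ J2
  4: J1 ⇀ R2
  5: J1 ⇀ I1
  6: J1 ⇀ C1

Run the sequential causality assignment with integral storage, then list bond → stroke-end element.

b0 stroke at J1
b1 stroke at J2
b2 stroke at R1
b3 stroke at Sf1
b4 stroke at J1
b5 stroke at I1
b6 stroke at J1

b3 →Sf1  (Sf1 (Sf) sets flow on bond)
b5 →I1  (I1: I, integral causality)
b0 →J1  (J1: bond 5 brought flow, rest push out)
b4 →J1  (1-jn J1 has f-setter on 5)
b6 →J1  (1-jn J1 has f-setter on 5)
b1 →J2  (GY GY1: same side as bond 0)
b2 →R1  (common-e at J2 fixed by 1)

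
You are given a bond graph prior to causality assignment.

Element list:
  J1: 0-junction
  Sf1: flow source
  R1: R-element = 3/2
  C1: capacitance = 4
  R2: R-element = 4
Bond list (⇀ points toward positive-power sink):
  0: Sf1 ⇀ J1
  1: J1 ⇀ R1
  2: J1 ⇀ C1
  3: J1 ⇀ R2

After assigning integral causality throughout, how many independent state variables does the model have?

1  (C1 all integral)

b0 stroke at Sf1  (source Sf1 imposes f)
b2 stroke at J1  (C1: C, integral causality)
b1 stroke at R1  (0-jn J1 has e-setter on 2)
b3 stroke at R2  (common-e at J1 fixed by 2)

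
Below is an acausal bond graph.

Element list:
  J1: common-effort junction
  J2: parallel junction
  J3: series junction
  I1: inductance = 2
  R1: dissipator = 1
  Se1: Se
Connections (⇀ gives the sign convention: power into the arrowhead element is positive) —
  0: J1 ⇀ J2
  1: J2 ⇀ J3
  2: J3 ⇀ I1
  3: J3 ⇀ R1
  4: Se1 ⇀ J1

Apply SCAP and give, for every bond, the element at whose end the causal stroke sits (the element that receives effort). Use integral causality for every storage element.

#0 |J2
#1 |J3
#2 |I1
#3 |J3
#4 |J1

#4 stroke at J1  (Se1 (Se) sets effort on bond)
#0 stroke at J2  (0-jn J1 has e-setter on 4)
#1 stroke at J3  (0-jn J2 has e-setter on 0)
#2 stroke at I1  (I1 integral (f out))
#3 stroke at J3  (common-f at J3 fixed by 2)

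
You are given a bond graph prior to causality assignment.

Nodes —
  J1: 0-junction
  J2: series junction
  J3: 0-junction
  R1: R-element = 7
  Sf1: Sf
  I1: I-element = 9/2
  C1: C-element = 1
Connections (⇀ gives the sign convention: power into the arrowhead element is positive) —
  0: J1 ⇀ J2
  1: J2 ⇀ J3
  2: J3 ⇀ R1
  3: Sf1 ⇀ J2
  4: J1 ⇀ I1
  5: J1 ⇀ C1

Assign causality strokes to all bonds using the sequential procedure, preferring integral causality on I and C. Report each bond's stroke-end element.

β3 stroke→Sf1  (Sf1: flow source, stroke at near end)
β0 stroke→J2  (J2 flow already set via bond 3)
β1 stroke→J2  (J2: bond 3 brought flow, rest push out)
β2 stroke→J3  (closing 0-jn rule on J3)
β4 stroke→I1  (prefer integral on I1)
β5 stroke→J1  (J1 needs exactly one e-in)

b0 stroke at J2
b1 stroke at J2
b2 stroke at J3
b3 stroke at Sf1
b4 stroke at I1
b5 stroke at J1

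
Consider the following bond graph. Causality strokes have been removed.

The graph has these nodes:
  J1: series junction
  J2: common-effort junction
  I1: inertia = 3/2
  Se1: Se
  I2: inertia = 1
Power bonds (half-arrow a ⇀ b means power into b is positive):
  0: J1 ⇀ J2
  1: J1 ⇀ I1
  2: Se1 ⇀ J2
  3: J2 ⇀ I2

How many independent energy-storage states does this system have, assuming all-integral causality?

b2 →J2  (Se1: effort source, stroke at far end)
b0 →J1  (common-e at J2 fixed by 2)
b3 →I2  (0-jn J2 has e-setter on 2)
b1 →I1  (closing 1-jn rule on J1)

2  (I1, I2 all integral)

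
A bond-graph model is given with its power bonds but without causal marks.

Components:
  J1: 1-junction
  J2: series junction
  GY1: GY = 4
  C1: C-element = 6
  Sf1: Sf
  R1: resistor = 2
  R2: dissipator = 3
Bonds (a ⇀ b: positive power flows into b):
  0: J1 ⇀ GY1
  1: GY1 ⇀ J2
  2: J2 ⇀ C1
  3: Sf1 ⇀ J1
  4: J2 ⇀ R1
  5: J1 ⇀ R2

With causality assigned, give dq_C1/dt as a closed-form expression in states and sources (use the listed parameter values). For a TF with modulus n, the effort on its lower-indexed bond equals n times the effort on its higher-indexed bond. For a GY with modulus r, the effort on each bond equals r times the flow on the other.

β3 stroke at Sf1  (Sf1: flow source, stroke at near end)
β0 stroke at J1  (J1: bond 3 brought flow, rest push out)
β5 stroke at J1  (J1: bond 3 brought flow, rest push out)
β1 stroke at J2  (through GY1, causality inverts; strokes same side of GY1)
β2 stroke at J2  (C1 integral (e out))
β4 stroke at R1  (closing 1-jn rule on J2)

dq_C1/dt = 2*F_Sf1 - q_C1/12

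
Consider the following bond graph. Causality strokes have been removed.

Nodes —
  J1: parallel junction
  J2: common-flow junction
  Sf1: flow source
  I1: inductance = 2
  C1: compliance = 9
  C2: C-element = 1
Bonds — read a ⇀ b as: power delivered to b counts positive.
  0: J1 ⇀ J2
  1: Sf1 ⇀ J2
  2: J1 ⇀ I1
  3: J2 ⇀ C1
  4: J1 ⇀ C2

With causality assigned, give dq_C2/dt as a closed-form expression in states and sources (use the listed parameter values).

dq_C2/dt = -F_Sf1 - p_I1/2

b1 |Sf1  (source Sf1 imposes f)
b0 |J2  (1-jn J2 has f-setter on 1)
b3 |J2  (J2: bond 1 brought flow, rest push out)
b2 |I1  (I1 integral (f out))
b4 |J1  (closing 0-jn rule on J1)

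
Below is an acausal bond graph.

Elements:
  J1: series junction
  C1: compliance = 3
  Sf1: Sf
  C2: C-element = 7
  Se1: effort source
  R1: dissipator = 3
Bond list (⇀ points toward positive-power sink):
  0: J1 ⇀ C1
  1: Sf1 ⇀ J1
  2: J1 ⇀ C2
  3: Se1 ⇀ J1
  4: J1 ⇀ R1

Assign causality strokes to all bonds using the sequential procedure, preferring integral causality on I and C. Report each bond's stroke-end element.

bond 0 stroke at J1
bond 1 stroke at Sf1
bond 2 stroke at J1
bond 3 stroke at J1
bond 4 stroke at J1

bond 1 stroke→Sf1  (Sf1 fixes flow; stroke at Sf1)
bond 3 stroke→J1  (Se1: effort source, stroke at far end)
bond 0 stroke→J1  (common-f at J1 fixed by 1)
bond 2 stroke→J1  (J1 flow already set via bond 1)
bond 4 stroke→J1  (J1: bond 1 brought flow, rest push out)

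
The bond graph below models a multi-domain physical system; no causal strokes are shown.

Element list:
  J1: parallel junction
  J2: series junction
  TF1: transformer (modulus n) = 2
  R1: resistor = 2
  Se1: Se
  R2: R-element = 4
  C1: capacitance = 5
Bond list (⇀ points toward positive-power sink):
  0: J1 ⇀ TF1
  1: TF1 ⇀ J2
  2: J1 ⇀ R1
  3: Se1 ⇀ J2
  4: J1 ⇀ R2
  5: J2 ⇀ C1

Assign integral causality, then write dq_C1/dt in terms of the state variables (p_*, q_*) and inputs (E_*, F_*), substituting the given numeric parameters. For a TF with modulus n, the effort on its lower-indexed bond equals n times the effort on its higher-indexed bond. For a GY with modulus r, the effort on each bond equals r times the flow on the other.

β3 →J2  (Se1: effort source, stroke at far end)
β5 →J2  (C1 integral (e out))
β1 →TF1  (only one flow-in slot at J2)
β0 →J1  (TF1 one-in-one-out from 1)
β2 →R1  (J1 effort already set via bond 0)
β4 →R2  (common-e at J1 fixed by 0)

dq_C1/dt = 3*E_Se1 - 3*q_C1/5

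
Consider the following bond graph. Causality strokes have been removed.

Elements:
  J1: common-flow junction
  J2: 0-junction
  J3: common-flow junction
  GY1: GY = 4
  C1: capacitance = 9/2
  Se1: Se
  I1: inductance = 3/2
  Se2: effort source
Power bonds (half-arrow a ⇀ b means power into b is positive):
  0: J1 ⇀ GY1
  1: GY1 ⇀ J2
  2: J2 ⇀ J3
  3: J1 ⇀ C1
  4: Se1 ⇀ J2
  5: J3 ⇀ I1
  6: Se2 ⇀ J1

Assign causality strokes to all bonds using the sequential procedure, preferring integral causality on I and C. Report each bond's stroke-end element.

b0 stroke→GY1
b1 stroke→GY1
b2 stroke→J3
b3 stroke→J1
b4 stroke→J2
b5 stroke→I1
b6 stroke→J1

β4 stroke→J2  (Se1 (Se) sets effort on bond)
β6 stroke→J1  (Se2: effort source, stroke at far end)
β1 stroke→GY1  (common-e at J2 fixed by 4)
β2 stroke→J3  (common-e at J2 fixed by 4)
β5 stroke→I1  (J3 needs exactly one f-in)
β0 stroke→GY1  (through GY1, causality inverts; strokes same side of GY1)
β3 stroke→J1  (1-jn J1 has f-setter on 0)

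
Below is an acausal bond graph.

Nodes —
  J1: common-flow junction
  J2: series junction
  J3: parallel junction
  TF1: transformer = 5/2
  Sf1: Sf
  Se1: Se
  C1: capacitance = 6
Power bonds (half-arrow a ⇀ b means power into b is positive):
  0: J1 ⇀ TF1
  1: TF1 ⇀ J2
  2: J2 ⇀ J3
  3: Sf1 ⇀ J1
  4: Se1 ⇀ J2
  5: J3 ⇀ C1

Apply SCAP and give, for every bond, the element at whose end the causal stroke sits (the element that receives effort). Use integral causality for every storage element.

#3 →Sf1  (Sf1 fixes flow; stroke at Sf1)
#4 →J2  (Se1: effort source, stroke at far end)
#0 →J1  (1-jn J1 has f-setter on 3)
#1 →TF1  (TF1: transformer flips bond 0)
#2 →J2  (common-f at J2 fixed by 1)
#5 →J3  (J3: last free bond brings effort in)

β0 →J1
β1 →TF1
β2 →J2
β3 →Sf1
β4 →J2
β5 →J3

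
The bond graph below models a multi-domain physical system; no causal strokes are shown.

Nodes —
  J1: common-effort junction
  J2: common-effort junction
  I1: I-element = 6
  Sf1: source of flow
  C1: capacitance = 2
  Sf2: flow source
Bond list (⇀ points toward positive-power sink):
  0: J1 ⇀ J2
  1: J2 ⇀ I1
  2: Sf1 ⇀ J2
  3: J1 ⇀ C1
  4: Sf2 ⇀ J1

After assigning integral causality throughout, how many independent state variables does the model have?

2  (C1, I1 all integral)

#2 →Sf1  (Sf1: flow source, stroke at near end)
#4 →Sf2  (source Sf2 imposes f)
#1 →I1  (I1 outputs flow p/I1)
#0 →J2  (only one effort-in slot at J2)
#3 →J1  (J1: last free bond brings effort in)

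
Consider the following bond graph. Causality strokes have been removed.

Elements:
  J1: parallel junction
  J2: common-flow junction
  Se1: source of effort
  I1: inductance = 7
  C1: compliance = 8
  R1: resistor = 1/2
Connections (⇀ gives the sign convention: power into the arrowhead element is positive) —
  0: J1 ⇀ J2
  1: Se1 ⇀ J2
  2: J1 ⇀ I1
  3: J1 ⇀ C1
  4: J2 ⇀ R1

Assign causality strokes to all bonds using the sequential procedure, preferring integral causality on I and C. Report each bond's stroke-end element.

β0 →J2
β1 →J2
β2 →I1
β3 →J1
β4 →R1

#1 stroke→J2  (source Se1 imposes e)
#2 stroke→I1  (I1 integral (f out))
#3 stroke→J1  (C1: C, integral causality)
#0 stroke→J2  (J1: bond 3 brought effort, rest push out)
#4 stroke→R1  (J2 needs exactly one f-in)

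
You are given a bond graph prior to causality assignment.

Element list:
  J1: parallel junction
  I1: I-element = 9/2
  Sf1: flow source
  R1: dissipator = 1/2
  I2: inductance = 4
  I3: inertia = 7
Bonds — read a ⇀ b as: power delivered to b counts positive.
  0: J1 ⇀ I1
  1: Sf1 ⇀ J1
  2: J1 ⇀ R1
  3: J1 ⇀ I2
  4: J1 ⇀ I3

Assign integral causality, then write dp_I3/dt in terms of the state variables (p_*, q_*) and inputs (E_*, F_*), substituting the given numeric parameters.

β1 →Sf1  (Sf1 fixes flow; stroke at Sf1)
β0 →I1  (I1 integral (f out))
β3 →I2  (I2 outputs flow p/I2)
β4 →I3  (I3 integral (f out))
β2 →J1  (closing 0-jn rule on J1)

dp_I3/dt = F_Sf1/2 - p_I1/9 - p_I2/8 - p_I3/14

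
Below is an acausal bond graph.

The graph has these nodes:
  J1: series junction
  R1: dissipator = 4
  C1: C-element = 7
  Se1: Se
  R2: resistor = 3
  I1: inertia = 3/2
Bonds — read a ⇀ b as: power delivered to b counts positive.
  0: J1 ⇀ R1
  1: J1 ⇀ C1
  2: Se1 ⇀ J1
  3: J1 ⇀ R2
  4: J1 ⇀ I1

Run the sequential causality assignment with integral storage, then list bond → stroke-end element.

bond 0 |J1
bond 1 |J1
bond 2 |J1
bond 3 |J1
bond 4 |I1

#2 →J1  (Se1 fixes effort; stroke away)
#1 →J1  (prefer integral on C1)
#4 →I1  (I1: I, integral causality)
#0 →J1  (common-f at J1 fixed by 4)
#3 →J1  (J1 flow already set via bond 4)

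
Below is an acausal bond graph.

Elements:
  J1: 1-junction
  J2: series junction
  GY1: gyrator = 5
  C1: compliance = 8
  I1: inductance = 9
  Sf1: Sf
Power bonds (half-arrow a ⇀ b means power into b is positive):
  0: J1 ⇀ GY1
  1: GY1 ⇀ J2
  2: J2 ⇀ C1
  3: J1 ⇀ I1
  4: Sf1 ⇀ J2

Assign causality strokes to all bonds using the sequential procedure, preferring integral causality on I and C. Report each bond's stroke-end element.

bond 0 stroke→J1
bond 1 stroke→J2
bond 2 stroke→J2
bond 3 stroke→I1
bond 4 stroke→Sf1

bond 4 stroke at Sf1  (Sf1 fixes flow; stroke at Sf1)
bond 1 stroke at J2  (1-jn J2 has f-setter on 4)
bond 2 stroke at J2  (J2: bond 4 brought flow, rest push out)
bond 0 stroke at J1  (GY GY1: same side as bond 1)
bond 3 stroke at I1  (closing 1-jn rule on J1)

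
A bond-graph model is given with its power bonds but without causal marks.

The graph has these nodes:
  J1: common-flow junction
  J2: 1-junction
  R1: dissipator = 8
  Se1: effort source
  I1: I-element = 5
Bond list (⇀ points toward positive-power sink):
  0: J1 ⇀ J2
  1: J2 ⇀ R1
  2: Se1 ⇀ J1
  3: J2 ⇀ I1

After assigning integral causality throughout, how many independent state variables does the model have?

β2 |J1  (Se1 (Se) sets effort on bond)
β0 |J2  (J1: last free bond brings flow in)
β3 |I1  (prefer integral on I1)
β1 |J2  (J2: bond 3 brought flow, rest push out)

1  (I1 all integral)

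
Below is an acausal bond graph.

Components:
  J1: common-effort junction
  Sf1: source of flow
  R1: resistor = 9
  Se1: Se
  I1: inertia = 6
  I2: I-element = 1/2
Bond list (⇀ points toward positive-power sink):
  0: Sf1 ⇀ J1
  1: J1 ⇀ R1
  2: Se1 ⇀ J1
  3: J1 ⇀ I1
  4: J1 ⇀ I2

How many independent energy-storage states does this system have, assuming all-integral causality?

b0 |Sf1  (Sf1 fixes flow; stroke at Sf1)
b2 |J1  (Se1 fixes effort; stroke away)
b1 |R1  (J1: bond 2 brought effort, rest push out)
b3 |I1  (J1: bond 2 brought effort, rest push out)
b4 |I2  (0-jn J1 has e-setter on 2)

2  (I1, I2 all integral)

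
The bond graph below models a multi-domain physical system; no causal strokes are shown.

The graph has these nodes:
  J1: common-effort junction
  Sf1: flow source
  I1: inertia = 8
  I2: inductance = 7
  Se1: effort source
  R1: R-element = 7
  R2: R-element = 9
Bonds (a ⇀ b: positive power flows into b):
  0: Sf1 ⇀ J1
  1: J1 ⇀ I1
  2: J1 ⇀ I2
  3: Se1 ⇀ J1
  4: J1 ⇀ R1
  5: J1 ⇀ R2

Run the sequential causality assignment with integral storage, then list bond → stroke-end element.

#0 stroke at Sf1  (source Sf1 imposes f)
#3 stroke at J1  (source Se1 imposes e)
#1 stroke at I1  (J1 effort already set via bond 3)
#2 stroke at I2  (0-jn J1 has e-setter on 3)
#4 stroke at R1  (common-e at J1 fixed by 3)
#5 stroke at R2  (0-jn J1 has e-setter on 3)

bond 0 →Sf1
bond 1 →I1
bond 2 →I2
bond 3 →J1
bond 4 →R1
bond 5 →R2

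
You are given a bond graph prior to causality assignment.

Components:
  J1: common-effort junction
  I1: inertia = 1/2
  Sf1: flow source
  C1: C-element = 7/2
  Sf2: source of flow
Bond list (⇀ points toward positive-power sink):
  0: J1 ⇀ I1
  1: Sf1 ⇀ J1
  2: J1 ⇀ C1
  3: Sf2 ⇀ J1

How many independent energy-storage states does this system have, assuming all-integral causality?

bond 1 |Sf1  (Sf1 fixes flow; stroke at Sf1)
bond 3 |Sf2  (Sf2 (Sf) sets flow on bond)
bond 0 |I1  (I1: I, integral causality)
bond 2 |J1  (J1: last free bond brings effort in)

2  (C1, I1 all integral)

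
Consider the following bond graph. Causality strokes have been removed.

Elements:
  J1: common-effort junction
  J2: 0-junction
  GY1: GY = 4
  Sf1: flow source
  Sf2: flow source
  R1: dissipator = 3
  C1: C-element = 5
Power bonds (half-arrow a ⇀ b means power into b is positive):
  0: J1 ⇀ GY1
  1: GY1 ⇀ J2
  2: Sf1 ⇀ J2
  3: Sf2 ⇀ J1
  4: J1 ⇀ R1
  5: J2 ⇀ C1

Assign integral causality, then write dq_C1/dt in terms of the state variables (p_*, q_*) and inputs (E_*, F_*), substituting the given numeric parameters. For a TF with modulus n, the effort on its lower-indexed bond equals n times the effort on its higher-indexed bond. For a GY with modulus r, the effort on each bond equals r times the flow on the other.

dq_C1/dt = F_Sf1 + 3*F_Sf2/4 - 3*q_C1/80

bond 2 |Sf1  (Sf1: flow source, stroke at near end)
bond 3 |Sf2  (source Sf2 imposes f)
bond 5 |J2  (C1: C, integral causality)
bond 1 |GY1  (J2: bond 5 brought effort, rest push out)
bond 0 |GY1  (through GY1, causality inverts; strokes same side of GY1)
bond 4 |J1  (closing 0-jn rule on J1)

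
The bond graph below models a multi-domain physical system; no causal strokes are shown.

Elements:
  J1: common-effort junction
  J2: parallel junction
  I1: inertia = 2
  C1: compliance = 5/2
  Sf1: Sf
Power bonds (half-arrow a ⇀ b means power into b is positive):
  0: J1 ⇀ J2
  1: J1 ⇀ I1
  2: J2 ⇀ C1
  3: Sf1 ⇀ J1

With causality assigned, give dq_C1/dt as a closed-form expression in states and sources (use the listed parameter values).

dq_C1/dt = F_Sf1 - p_I1/2

b3 |Sf1  (Sf1: flow source, stroke at near end)
b1 |I1  (I1 integral (f out))
b0 |J1  (closing 0-jn rule on J1)
b2 |J2  (J2 needs exactly one e-in)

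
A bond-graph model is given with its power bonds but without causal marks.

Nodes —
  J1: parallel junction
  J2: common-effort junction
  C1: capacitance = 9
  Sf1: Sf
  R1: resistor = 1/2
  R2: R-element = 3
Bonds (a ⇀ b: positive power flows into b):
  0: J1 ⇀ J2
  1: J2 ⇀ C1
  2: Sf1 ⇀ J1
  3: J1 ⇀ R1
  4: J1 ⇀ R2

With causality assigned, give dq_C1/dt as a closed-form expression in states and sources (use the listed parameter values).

dq_C1/dt = F_Sf1 - 7*q_C1/27

bond 2 stroke at Sf1  (Sf1 fixes flow; stroke at Sf1)
bond 1 stroke at J2  (C1: C, integral causality)
bond 0 stroke at J1  (common-e at J2 fixed by 1)
bond 3 stroke at R1  (common-e at J1 fixed by 0)
bond 4 stroke at R2  (J1: bond 0 brought effort, rest push out)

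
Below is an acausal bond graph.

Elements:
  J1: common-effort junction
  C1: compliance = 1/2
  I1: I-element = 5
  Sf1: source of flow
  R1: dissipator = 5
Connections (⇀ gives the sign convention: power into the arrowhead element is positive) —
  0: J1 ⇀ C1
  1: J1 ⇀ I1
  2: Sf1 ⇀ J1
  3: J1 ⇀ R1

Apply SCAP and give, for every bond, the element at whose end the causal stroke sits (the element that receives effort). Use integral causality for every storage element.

bond 2 →Sf1  (Sf1 (Sf) sets flow on bond)
bond 0 →J1  (C1: C, integral causality)
bond 1 →I1  (J1: bond 0 brought effort, rest push out)
bond 3 →R1  (0-jn J1 has e-setter on 0)

#0 |J1
#1 |I1
#2 |Sf1
#3 |R1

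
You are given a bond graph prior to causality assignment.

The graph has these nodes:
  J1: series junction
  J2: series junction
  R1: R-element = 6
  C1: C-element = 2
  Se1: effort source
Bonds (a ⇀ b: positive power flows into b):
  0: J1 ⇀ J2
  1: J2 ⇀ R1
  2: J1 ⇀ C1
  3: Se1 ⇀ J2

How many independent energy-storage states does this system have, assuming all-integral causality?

1  (C1 all integral)

b3 |J2  (Se1 (Se) sets effort on bond)
b2 |J1  (C1: C, integral causality)
b0 |J2  (J1: last free bond brings flow in)
b1 |R1  (closing 1-jn rule on J2)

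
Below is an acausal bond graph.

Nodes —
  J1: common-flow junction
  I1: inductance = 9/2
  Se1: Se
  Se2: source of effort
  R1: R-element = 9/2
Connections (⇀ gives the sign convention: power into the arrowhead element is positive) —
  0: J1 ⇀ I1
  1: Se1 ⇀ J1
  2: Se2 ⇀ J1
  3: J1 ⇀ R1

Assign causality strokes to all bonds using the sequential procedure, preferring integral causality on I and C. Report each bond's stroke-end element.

bond 1 →J1  (Se1 fixes effort; stroke away)
bond 2 →J1  (Se2: effort source, stroke at far end)
bond 0 →I1  (I1: I, integral causality)
bond 3 →J1  (1-jn J1 has f-setter on 0)

#0 stroke at I1
#1 stroke at J1
#2 stroke at J1
#3 stroke at J1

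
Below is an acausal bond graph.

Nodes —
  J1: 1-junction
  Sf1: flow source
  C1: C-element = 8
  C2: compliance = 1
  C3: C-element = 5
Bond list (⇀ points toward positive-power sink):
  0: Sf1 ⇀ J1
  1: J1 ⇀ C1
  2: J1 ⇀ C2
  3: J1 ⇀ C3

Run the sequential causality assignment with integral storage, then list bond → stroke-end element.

b0 stroke→Sf1  (Sf1 (Sf) sets flow on bond)
b1 stroke→J1  (common-f at J1 fixed by 0)
b2 stroke→J1  (common-f at J1 fixed by 0)
b3 stroke→J1  (J1: bond 0 brought flow, rest push out)

bond 0 →Sf1
bond 1 →J1
bond 2 →J1
bond 3 →J1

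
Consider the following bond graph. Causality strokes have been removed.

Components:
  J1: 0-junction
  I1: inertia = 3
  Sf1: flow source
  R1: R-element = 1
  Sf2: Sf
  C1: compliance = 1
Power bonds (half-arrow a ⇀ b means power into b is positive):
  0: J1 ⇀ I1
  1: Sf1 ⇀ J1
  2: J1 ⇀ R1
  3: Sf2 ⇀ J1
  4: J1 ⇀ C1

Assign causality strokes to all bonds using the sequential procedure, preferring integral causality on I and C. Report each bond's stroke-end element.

bond 0 →I1
bond 1 →Sf1
bond 2 →R1
bond 3 →Sf2
bond 4 →J1

bond 1 |Sf1  (Sf1 (Sf) sets flow on bond)
bond 3 |Sf2  (Sf2 fixes flow; stroke at Sf2)
bond 0 |I1  (I1 integral (f out))
bond 4 |J1  (C1: C, integral causality)
bond 2 |R1  (J1 effort already set via bond 4)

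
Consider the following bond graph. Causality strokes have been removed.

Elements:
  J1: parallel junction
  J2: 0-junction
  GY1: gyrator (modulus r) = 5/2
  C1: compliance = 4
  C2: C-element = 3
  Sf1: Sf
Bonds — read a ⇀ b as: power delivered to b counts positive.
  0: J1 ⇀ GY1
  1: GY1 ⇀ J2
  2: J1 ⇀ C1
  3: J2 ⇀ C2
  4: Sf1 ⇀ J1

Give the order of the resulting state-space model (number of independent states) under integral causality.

2  (C1, C2 all integral)

#4 |Sf1  (Sf1 fixes flow; stroke at Sf1)
#2 |J1  (C1: C, integral causality)
#0 |GY1  (common-e at J1 fixed by 2)
#1 |GY1  (GY GY1: same side as bond 0)
#3 |J2  (J2: last free bond brings effort in)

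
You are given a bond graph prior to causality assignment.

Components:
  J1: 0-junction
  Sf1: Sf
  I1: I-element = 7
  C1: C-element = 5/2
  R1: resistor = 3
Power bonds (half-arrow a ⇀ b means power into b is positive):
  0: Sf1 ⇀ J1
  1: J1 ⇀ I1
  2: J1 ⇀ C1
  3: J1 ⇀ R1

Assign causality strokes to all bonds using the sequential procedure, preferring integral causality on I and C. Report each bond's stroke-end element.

#0 stroke at Sf1
#1 stroke at I1
#2 stroke at J1
#3 stroke at R1

#0 →Sf1  (Sf1 (Sf) sets flow on bond)
#1 →I1  (I1: I, integral causality)
#2 →J1  (prefer integral on C1)
#3 →R1  (common-e at J1 fixed by 2)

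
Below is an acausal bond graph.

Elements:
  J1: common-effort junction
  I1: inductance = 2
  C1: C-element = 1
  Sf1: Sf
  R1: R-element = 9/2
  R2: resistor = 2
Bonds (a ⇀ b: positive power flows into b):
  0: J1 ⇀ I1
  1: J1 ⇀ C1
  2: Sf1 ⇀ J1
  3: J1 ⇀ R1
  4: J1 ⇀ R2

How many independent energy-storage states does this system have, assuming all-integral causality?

2  (C1, I1 all integral)

β2 stroke at Sf1  (Sf1: flow source, stroke at near end)
β0 stroke at I1  (I1 integral (f out))
β1 stroke at J1  (C1: C, integral causality)
β3 stroke at R1  (0-jn J1 has e-setter on 1)
β4 stroke at R2  (common-e at J1 fixed by 1)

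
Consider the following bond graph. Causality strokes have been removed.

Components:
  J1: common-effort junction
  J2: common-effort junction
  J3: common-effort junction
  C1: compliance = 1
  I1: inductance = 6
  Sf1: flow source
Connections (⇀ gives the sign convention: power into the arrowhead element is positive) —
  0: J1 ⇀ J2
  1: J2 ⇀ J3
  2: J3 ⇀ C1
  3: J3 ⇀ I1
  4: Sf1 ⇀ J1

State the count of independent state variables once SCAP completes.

bond 4 →Sf1  (source Sf1 imposes f)
bond 0 →J1  (J1: last free bond brings effort in)
bond 1 →J2  (J2: last free bond brings effort in)
bond 2 →J3  (C1: C, integral causality)
bond 3 →I1  (common-e at J3 fixed by 2)

2  (C1, I1 all integral)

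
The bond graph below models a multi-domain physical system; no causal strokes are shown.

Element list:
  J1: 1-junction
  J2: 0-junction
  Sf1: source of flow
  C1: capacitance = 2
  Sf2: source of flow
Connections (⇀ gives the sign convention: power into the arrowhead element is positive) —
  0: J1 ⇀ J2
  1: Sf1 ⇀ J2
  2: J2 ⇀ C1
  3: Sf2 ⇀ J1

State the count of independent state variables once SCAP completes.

β1 →Sf1  (Sf1: flow source, stroke at near end)
β3 →Sf2  (Sf2 fixes flow; stroke at Sf2)
β0 →J1  (J1 flow already set via bond 3)
β2 →J2  (J2 needs exactly one e-in)

1  (C1 all integral)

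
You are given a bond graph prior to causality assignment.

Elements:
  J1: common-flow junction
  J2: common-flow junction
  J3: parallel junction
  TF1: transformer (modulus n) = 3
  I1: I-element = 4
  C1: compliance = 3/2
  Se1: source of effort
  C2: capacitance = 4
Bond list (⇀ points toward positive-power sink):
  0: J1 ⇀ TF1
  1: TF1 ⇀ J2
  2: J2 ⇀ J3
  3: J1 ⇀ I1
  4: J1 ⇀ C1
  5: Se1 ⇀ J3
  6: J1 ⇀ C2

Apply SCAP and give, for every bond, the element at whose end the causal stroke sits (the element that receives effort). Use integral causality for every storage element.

b5 stroke→J3  (source Se1 imposes e)
b2 stroke→J2  (J3: bond 5 brought effort, rest push out)
b1 stroke→TF1  (J2: last free bond brings flow in)
b0 stroke→J1  (TF1 one-in-one-out from 1)
b3 stroke→I1  (I1: I, integral causality)
b4 stroke→J1  (J1: bond 3 brought flow, rest push out)
b6 stroke→J1  (J1: bond 3 brought flow, rest push out)

bond 0 stroke→J1
bond 1 stroke→TF1
bond 2 stroke→J2
bond 3 stroke→I1
bond 4 stroke→J1
bond 5 stroke→J3
bond 6 stroke→J1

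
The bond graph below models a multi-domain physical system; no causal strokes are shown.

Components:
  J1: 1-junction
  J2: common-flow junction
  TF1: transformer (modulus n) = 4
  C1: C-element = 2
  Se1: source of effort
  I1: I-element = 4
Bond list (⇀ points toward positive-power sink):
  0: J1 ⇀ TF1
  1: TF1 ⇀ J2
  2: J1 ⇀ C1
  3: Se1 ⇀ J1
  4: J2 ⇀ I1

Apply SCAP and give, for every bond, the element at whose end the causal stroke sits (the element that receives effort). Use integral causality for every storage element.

#3 |J1  (Se1 (Se) sets effort on bond)
#2 |J1  (prefer integral on C1)
#0 |TF1  (only one flow-in slot at J1)
#1 |J2  (TF TF1: opposite of bond 0)
#4 |I1  (closing 1-jn rule on J2)

b0 stroke→TF1
b1 stroke→J2
b2 stroke→J1
b3 stroke→J1
b4 stroke→I1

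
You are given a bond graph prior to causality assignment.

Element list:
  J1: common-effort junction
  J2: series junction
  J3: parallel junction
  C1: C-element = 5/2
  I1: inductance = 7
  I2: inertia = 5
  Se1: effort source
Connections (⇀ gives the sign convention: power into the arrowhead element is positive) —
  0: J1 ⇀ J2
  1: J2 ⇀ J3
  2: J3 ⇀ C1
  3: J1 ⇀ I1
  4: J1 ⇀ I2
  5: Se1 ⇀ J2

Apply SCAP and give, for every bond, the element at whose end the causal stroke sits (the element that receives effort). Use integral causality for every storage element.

β5 stroke at J2  (source Se1 imposes e)
β2 stroke at J3  (C1 integral (e out))
β1 stroke at J2  (common-e at J3 fixed by 2)
β0 stroke at J1  (closing 1-jn rule on J2)
β3 stroke at I1  (common-e at J1 fixed by 0)
β4 stroke at I2  (J1: bond 0 brought effort, rest push out)

b0 |J1
b1 |J2
b2 |J3
b3 |I1
b4 |I2
b5 |J2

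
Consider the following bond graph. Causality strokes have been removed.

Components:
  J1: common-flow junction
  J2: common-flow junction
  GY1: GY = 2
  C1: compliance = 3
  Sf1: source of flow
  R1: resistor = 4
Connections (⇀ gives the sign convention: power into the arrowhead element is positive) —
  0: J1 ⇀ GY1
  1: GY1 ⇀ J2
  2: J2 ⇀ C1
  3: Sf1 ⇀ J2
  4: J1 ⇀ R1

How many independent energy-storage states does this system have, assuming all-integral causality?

1  (C1 all integral)

b3 stroke at Sf1  (source Sf1 imposes f)
b1 stroke at J2  (1-jn J2 has f-setter on 3)
b2 stroke at J2  (1-jn J2 has f-setter on 3)
b0 stroke at J1  (through GY1, causality inverts; strokes same side of GY1)
b4 stroke at R1  (J1 needs exactly one f-in)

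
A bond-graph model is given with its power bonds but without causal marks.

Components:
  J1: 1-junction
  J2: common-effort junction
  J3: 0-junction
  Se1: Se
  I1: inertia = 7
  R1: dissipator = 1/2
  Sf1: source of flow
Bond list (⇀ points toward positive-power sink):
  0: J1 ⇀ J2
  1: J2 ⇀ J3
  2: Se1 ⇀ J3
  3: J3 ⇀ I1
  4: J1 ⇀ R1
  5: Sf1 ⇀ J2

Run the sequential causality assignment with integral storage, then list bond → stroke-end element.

β0 |J1
β1 |J2
β2 |J3
β3 |I1
β4 |R1
β5 |Sf1

#2 stroke→J3  (Se1 fixes effort; stroke away)
#5 stroke→Sf1  (source Sf1 imposes f)
#1 stroke→J2  (common-e at J3 fixed by 2)
#3 stroke→I1  (0-jn J3 has e-setter on 2)
#0 stroke→J1  (common-e at J2 fixed by 1)
#4 stroke→R1  (J1 needs exactly one f-in)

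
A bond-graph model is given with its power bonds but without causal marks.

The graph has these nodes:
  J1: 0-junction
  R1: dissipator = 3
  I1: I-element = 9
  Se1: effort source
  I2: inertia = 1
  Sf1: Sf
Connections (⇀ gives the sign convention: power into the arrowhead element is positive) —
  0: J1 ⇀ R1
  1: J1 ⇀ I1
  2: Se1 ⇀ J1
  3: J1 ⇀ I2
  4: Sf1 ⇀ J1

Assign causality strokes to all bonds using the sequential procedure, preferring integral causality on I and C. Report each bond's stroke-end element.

bond 0 |R1
bond 1 |I1
bond 2 |J1
bond 3 |I2
bond 4 |Sf1

b2 →J1  (Se1 fixes effort; stroke away)
b4 →Sf1  (source Sf1 imposes f)
b0 →R1  (common-e at J1 fixed by 2)
b1 →I1  (common-e at J1 fixed by 2)
b3 →I2  (J1 effort already set via bond 2)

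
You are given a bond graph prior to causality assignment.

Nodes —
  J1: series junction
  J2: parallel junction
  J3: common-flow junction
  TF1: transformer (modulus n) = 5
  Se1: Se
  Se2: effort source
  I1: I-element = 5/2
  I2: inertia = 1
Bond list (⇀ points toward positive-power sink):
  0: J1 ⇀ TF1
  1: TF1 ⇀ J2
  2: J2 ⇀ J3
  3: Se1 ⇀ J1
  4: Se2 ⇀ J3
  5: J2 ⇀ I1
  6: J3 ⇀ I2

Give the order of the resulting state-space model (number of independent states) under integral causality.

2  (I1, I2 all integral)

#3 stroke→J1  (Se1 (Se) sets effort on bond)
#4 stroke→J3  (Se2 (Se) sets effort on bond)
#0 stroke→TF1  (J1 needs exactly one f-in)
#1 stroke→J2  (TF1 one-in-one-out from 0)
#2 stroke→J3  (J2 effort already set via bond 1)
#5 stroke→I1  (common-e at J2 fixed by 1)
#6 stroke→I2  (closing 1-jn rule on J3)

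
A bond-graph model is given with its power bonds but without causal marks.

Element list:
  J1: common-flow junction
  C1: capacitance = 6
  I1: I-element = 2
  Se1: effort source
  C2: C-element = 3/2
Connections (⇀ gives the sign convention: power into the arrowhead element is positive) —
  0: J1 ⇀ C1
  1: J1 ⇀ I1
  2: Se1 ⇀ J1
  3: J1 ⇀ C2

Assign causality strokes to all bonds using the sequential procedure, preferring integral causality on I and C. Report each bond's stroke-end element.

b0 →J1
b1 →I1
b2 →J1
b3 →J1

β2 →J1  (source Se1 imposes e)
β0 →J1  (C1: C, integral causality)
β1 →I1  (I1 integral (f out))
β3 →J1  (J1: bond 1 brought flow, rest push out)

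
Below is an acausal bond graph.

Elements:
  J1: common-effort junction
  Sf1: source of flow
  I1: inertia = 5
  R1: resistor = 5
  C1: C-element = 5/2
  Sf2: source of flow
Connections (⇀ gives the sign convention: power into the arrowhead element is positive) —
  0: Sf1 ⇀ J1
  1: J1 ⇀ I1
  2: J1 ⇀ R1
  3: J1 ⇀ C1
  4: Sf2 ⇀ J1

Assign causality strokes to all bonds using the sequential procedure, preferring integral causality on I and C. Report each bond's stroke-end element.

#0 |Sf1
#1 |I1
#2 |R1
#3 |J1
#4 |Sf2

bond 0 →Sf1  (Sf1: flow source, stroke at near end)
bond 4 →Sf2  (Sf2 fixes flow; stroke at Sf2)
bond 1 →I1  (prefer integral on I1)
bond 3 →J1  (C1 outputs effort q/C1)
bond 2 →R1  (J1: bond 3 brought effort, rest push out)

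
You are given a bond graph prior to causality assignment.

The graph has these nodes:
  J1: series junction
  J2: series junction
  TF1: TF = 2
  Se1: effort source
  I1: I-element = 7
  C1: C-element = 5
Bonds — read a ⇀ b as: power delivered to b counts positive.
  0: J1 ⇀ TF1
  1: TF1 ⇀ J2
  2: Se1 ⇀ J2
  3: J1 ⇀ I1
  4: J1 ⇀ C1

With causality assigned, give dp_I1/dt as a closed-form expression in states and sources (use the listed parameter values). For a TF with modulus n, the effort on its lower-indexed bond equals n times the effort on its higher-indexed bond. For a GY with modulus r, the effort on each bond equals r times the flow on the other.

β2 |J2  (Se1 (Se) sets effort on bond)
β1 |TF1  (J2: last free bond brings flow in)
β0 |J1  (TF1: transformer flips bond 1)
β3 |I1  (I1 integral (f out))
β4 |J1  (1-jn J1 has f-setter on 3)

dp_I1/dt = 2*E_Se1 - q_C1/5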